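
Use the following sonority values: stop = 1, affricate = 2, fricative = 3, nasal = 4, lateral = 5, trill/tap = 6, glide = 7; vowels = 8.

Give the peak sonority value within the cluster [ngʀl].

6

/n/: nasal = 4.
/g/: stop = 1.
/ʀ/: trill/tap = 6.
/l/: lateral = 5.
The maximum is 6.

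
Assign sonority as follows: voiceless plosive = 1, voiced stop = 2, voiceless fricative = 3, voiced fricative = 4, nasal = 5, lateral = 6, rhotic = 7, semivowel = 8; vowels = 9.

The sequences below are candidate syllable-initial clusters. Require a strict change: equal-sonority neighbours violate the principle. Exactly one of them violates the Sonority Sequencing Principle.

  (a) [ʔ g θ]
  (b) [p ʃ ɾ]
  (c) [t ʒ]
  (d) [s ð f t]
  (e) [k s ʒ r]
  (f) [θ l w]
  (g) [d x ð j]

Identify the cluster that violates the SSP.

(a) [ʔ g θ]: profile 1-2-3 — obeys.
(b) [p ʃ ɾ]: profile 1-3-7 — obeys.
(c) [t ʒ]: profile 1-4 — obeys.
(d) [s ð f t]: profile 3-4-3-1 — violates.
(e) [k s ʒ r]: profile 1-3-4-7 — obeys.
(f) [θ l w]: profile 3-6-8 — obeys.
(g) [d x ð j]: profile 2-3-4-8 — obeys.

d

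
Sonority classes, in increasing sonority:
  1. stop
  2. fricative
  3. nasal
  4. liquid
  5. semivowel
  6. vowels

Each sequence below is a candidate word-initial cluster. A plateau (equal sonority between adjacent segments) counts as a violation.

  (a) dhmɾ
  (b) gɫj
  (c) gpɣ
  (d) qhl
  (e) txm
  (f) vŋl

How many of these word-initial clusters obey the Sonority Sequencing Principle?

(a) sonority 1-2-3-4: well-formed.
(b) sonority 1-4-5: well-formed.
(c) sonority 1-1-2: ill-formed.
(d) sonority 1-2-4: well-formed.
(e) sonority 1-2-3: well-formed.
(f) sonority 2-3-4: well-formed.

5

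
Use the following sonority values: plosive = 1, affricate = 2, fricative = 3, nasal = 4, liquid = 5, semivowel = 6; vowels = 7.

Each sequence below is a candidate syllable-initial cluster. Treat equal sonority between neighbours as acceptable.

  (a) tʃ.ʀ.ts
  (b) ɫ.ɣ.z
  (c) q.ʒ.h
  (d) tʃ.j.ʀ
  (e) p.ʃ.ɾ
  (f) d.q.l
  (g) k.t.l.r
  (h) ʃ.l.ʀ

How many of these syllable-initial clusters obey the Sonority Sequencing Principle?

5

(a) tʃ.ʀ.ts: profile 2-5-2 — violates.
(b) ɫ.ɣ.z: profile 5-3-3 — violates.
(c) q.ʒ.h: profile 1-3-3 — obeys.
(d) tʃ.j.ʀ: profile 2-6-5 — violates.
(e) p.ʃ.ɾ: profile 1-3-5 — obeys.
(f) d.q.l: profile 1-1-5 — obeys.
(g) k.t.l.r: profile 1-1-5-5 — obeys.
(h) ʃ.l.ʀ: profile 3-5-5 — obeys.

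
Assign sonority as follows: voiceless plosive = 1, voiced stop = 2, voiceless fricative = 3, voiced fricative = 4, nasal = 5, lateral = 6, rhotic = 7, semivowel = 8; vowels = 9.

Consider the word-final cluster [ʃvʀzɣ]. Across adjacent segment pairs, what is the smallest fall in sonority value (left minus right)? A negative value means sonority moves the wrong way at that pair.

-3

/ʃ/: voiceless fricative = 3.
/v/: voiced fricative = 4.
/ʀ/: rhotic = 7.
/z/: voiced fricative = 4.
/ɣ/: voiced fricative = 4.
/ʃ/→/v/: change -1.
/v/→/ʀ/: change -3.
/ʀ/→/z/: change +3.
/z/→/ɣ/: change +0.
Minimum = -3.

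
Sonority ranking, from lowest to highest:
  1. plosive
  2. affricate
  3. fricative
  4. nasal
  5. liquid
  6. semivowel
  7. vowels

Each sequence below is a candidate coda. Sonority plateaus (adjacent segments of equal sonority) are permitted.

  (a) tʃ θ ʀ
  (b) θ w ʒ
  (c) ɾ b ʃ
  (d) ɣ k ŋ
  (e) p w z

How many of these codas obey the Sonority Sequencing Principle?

0

(a) tʃ θ ʀ: profile 2-3-5 — violates.
(b) θ w ʒ: profile 3-6-3 — violates.
(c) ɾ b ʃ: profile 5-1-3 — violates.
(d) ɣ k ŋ: profile 3-1-4 — violates.
(e) p w z: profile 1-6-3 — violates.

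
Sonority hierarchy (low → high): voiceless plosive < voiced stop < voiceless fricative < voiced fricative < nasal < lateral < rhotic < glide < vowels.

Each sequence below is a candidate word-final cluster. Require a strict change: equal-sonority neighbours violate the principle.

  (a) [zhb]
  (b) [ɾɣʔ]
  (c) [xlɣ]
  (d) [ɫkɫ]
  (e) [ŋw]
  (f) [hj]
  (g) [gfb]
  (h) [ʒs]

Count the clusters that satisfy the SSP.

3

(a) 4-3-2 → obeys
(b) 7-4-1 → obeys
(c) 3-6-4 → violates
(d) 6-1-6 → violates
(e) 5-8 → violates
(f) 3-8 → violates
(g) 2-3-2 → violates
(h) 4-3 → obeys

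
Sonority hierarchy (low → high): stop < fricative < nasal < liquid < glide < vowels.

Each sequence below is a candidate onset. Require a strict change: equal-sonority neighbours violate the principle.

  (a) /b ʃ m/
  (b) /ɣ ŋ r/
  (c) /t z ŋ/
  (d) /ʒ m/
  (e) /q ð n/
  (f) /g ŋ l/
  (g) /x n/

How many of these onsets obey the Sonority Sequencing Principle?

7

(a) 1-2-3 → obeys
(b) 2-3-4 → obeys
(c) 1-2-3 → obeys
(d) 2-3 → obeys
(e) 1-2-3 → obeys
(f) 1-3-4 → obeys
(g) 2-3 → obeys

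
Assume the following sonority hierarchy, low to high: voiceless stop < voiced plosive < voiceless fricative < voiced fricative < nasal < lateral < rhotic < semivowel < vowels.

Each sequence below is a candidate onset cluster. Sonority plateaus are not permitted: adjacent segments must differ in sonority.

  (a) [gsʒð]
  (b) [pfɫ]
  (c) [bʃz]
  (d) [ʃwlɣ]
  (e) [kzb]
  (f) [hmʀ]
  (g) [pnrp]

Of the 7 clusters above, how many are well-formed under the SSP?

3

(a) 2-3-4-4 → violates
(b) 1-3-6 → obeys
(c) 2-3-4 → obeys
(d) 3-8-6-4 → violates
(e) 1-4-2 → violates
(f) 3-5-7 → obeys
(g) 1-5-7-1 → violates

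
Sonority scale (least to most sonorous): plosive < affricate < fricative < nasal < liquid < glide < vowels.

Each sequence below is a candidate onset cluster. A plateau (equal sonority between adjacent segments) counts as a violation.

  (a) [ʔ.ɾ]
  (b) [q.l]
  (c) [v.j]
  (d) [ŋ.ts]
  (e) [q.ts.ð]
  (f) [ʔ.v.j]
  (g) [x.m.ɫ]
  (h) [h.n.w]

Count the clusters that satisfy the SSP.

7

(a) sonority 1-5: well-formed.
(b) sonority 1-5: well-formed.
(c) sonority 3-6: well-formed.
(d) sonority 4-2: ill-formed.
(e) sonority 1-2-3: well-formed.
(f) sonority 1-3-6: well-formed.
(g) sonority 3-4-5: well-formed.
(h) sonority 3-4-6: well-formed.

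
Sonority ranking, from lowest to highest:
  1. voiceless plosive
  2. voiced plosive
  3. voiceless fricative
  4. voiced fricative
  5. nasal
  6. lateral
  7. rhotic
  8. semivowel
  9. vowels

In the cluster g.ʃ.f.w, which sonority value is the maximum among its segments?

/g/: voiced plosive = 2.
/ʃ/: voiceless fricative = 3.
/f/: voiceless fricative = 3.
/w/: semivowel = 8.
The maximum is 8.

8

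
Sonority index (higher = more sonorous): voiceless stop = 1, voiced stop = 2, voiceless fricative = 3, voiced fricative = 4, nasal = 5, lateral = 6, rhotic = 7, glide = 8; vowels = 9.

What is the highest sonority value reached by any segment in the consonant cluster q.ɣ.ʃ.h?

/q/: voiceless stop = 1.
/ɣ/: voiced fricative = 4.
/ʃ/: voiceless fricative = 3.
/h/: voiceless fricative = 3.
The maximum is 4.

4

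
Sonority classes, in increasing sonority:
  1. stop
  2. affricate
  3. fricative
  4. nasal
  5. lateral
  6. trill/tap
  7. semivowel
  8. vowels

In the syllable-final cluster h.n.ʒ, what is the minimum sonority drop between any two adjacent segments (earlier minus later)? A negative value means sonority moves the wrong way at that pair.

/h/ is a fricative (sonority 3).
/n/ is a nasal (sonority 4).
/ʒ/ is a fricative (sonority 3).
/h/→/n/: change -1.
/n/→/ʒ/: change +1.
Minimum = -1.

-1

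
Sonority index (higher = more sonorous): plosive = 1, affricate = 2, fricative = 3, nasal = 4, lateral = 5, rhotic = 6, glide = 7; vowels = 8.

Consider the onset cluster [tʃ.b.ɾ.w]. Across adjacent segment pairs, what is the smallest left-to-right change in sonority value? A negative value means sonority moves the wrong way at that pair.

-1

/tʃ/: affricate = 2.
/b/: plosive = 1.
/ɾ/: rhotic = 6.
/w/: glide = 7.
/tʃ/→/b/: change -1.
/b/→/ɾ/: change +5.
/ɾ/→/w/: change +1.
Minimum = -1.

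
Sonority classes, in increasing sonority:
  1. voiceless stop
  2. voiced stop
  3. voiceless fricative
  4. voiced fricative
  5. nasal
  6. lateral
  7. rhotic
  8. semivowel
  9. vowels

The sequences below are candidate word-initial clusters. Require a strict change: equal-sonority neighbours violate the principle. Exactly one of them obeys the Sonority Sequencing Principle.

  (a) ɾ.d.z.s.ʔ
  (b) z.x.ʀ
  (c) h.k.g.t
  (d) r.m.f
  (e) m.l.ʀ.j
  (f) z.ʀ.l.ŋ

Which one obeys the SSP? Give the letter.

(a) ɾ.d.z.s.ʔ: profile 7-2-4-3-1 — violates.
(b) z.x.ʀ: profile 4-3-7 — violates.
(c) h.k.g.t: profile 3-1-2-1 — violates.
(d) r.m.f: profile 7-5-3 — violates.
(e) m.l.ʀ.j: profile 5-6-7-8 — obeys.
(f) z.ʀ.l.ŋ: profile 4-7-6-5 — violates.

e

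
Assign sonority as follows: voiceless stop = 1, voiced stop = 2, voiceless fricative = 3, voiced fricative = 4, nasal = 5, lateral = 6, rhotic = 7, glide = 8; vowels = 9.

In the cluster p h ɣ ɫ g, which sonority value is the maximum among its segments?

/p/ is a voiceless stop (sonority 1).
/h/ is a voiceless fricative (sonority 3).
/ɣ/ is a voiced fricative (sonority 4).
/ɫ/ is a lateral (sonority 6).
/g/ is a voiced stop (sonority 2).
The maximum is 6.

6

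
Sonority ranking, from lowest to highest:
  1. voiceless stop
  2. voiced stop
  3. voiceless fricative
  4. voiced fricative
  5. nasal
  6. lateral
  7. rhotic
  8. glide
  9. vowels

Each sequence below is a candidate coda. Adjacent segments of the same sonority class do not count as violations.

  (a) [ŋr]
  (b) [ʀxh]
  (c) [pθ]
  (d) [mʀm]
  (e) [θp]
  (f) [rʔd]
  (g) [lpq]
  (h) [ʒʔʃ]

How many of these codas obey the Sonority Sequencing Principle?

3

(a) 5-7 → violates
(b) 7-3-3 → obeys
(c) 1-3 → violates
(d) 5-7-5 → violates
(e) 3-1 → obeys
(f) 7-1-2 → violates
(g) 6-1-1 → obeys
(h) 4-1-3 → violates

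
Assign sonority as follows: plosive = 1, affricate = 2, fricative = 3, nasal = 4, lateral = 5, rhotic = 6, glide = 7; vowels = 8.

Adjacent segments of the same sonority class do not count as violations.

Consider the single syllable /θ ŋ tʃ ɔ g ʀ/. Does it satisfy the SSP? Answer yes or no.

no

Onset: /θ/ is a fricative (sonority 3), /ŋ/ is a nasal (sonority 4), /tʃ/ is an affricate (sonority 2); then the nucleus /ɔ/ (sonority 8).
Onset profile 3-4-2-8 — does not rise throughout.
Coda: /g/ is a plosive (sonority 1), /ʀ/ is a rhotic (sonority 6).
Coda profile 8-1-6 — does not fall throughout.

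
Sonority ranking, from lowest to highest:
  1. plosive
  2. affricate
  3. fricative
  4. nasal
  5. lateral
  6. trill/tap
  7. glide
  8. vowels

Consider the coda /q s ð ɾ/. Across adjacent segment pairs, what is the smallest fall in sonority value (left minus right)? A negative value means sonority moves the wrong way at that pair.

/q/: plosive = 1.
/s/: fricative = 3.
/ð/: fricative = 3.
/ɾ/: trill/tap = 6.
/q/→/s/: change -2.
/s/→/ð/: change +0.
/ð/→/ɾ/: change -3.
Minimum = -3.

-3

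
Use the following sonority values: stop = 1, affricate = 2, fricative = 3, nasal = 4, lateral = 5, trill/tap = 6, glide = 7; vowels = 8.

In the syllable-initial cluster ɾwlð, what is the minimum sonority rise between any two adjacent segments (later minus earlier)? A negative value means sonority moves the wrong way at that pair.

/ɾ/ — trill/tap, sonority 6.
/w/ — glide, sonority 7.
/l/ — lateral, sonority 5.
/ð/ — fricative, sonority 3.
/ɾ/→/w/: change +1.
/w/→/l/: change -2.
/l/→/ð/: change -2.
Minimum = -2.

-2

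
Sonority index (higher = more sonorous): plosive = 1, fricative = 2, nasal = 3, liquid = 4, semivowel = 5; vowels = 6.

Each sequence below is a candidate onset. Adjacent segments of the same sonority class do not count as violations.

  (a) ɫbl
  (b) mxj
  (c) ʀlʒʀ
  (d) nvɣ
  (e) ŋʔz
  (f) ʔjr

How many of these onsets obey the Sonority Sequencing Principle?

0

(a) sonority 4-1-4: ill-formed.
(b) sonority 3-2-5: ill-formed.
(c) sonority 4-4-2-4: ill-formed.
(d) sonority 3-2-2: ill-formed.
(e) sonority 3-1-2: ill-formed.
(f) sonority 1-5-4: ill-formed.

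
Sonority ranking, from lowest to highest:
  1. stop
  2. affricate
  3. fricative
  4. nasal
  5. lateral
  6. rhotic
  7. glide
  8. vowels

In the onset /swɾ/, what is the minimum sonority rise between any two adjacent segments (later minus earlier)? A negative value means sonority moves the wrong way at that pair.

/s/ — fricative, sonority 3.
/w/ — glide, sonority 7.
/ɾ/ — rhotic, sonority 6.
/s/→/w/: change +4.
/w/→/ɾ/: change -1.
Minimum = -1.

-1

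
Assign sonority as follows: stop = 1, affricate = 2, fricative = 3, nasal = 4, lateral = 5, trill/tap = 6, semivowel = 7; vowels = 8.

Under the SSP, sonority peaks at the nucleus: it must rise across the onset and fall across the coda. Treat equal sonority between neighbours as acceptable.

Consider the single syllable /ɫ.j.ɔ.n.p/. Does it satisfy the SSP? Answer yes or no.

Onset: /ɫ/ is a lateral (sonority 5), /j/ is a semivowel (sonority 7); then the nucleus /ɔ/ (sonority 8).
Onset profile 5-7-8 — rises to the nucleus.
Coda: /n/ is a nasal (sonority 4), /p/ is a stop (sonority 1).
Coda profile 8-4-1 — falls from the nucleus.

yes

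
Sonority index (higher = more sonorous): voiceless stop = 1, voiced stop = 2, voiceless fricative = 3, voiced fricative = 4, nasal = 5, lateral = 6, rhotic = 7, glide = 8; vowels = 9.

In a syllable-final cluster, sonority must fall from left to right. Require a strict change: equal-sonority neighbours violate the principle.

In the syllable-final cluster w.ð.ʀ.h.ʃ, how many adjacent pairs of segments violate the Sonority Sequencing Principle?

/w/: glide = 8.
/ð/: voiced fricative = 4.
/ʀ/: rhotic = 7.
/h/: voiceless fricative = 3.
/ʃ/: voiceless fricative = 3.
/w/→/ð/: 8→4 (falls) — ok.
/ð/→/ʀ/: 4→7 (does not fall) — violation.
/ʀ/→/h/: 7→3 (falls) — ok.
/h/→/ʃ/: 3→3 (plateau) — violation.

2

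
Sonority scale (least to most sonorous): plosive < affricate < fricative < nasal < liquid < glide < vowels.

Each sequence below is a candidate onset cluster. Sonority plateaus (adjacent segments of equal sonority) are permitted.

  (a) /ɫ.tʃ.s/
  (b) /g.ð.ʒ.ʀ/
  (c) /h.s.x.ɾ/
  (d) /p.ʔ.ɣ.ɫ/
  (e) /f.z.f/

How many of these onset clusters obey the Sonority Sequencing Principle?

(a) 5-2-3 → violates
(b) 1-3-3-5 → obeys
(c) 3-3-3-5 → obeys
(d) 1-1-3-5 → obeys
(e) 3-3-3 → obeys

4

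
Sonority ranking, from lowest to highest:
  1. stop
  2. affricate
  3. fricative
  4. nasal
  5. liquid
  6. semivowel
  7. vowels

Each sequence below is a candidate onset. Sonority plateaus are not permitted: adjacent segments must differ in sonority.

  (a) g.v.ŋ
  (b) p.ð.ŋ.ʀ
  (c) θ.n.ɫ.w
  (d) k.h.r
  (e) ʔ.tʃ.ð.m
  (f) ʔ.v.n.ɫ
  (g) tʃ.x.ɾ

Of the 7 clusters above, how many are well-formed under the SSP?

7

(a) g.v.ŋ: profile 1-3-4 — obeys.
(b) p.ð.ŋ.ʀ: profile 1-3-4-5 — obeys.
(c) θ.n.ɫ.w: profile 3-4-5-6 — obeys.
(d) k.h.r: profile 1-3-5 — obeys.
(e) ʔ.tʃ.ð.m: profile 1-2-3-4 — obeys.
(f) ʔ.v.n.ɫ: profile 1-3-4-5 — obeys.
(g) tʃ.x.ɾ: profile 2-3-5 — obeys.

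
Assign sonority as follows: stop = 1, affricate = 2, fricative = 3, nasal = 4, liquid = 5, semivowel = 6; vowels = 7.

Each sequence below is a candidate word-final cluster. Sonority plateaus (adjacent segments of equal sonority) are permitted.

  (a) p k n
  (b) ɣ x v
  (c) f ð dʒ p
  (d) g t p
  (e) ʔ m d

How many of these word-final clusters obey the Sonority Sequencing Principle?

3

(a) sonority 1-1-4: ill-formed.
(b) sonority 3-3-3: well-formed.
(c) sonority 3-3-2-1: well-formed.
(d) sonority 1-1-1: well-formed.
(e) sonority 1-4-1: ill-formed.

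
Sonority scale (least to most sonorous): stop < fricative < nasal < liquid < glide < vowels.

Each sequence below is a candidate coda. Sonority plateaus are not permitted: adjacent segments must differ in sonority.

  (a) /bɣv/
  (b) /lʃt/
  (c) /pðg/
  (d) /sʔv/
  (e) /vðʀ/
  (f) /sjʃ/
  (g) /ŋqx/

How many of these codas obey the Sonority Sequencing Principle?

1

(a) 1-2-2 → violates
(b) 4-2-1 → obeys
(c) 1-2-1 → violates
(d) 2-1-2 → violates
(e) 2-2-4 → violates
(f) 2-5-2 → violates
(g) 3-1-2 → violates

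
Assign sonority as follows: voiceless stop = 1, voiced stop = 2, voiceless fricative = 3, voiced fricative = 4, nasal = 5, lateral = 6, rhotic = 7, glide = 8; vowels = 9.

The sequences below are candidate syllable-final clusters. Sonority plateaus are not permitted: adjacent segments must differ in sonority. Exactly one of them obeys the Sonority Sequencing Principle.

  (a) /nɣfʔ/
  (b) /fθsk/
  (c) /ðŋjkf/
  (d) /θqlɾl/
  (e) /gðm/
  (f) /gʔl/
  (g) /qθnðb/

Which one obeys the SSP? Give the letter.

(a) /nɣfʔ/: profile 5-4-3-1 — obeys.
(b) /fθsk/: profile 3-3-3-1 — violates.
(c) /ðŋjkf/: profile 4-5-8-1-3 — violates.
(d) /θqlɾl/: profile 3-1-6-7-6 — violates.
(e) /gðm/: profile 2-4-5 — violates.
(f) /gʔl/: profile 2-1-6 — violates.
(g) /qθnðb/: profile 1-3-5-4-2 — violates.

a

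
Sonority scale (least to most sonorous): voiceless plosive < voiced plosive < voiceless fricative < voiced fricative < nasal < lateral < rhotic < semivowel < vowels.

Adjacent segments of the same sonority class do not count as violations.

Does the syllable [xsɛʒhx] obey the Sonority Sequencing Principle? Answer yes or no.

yes

Onset: /x/ is a voiceless fricative (sonority 3), /s/ is a voiceless fricative (sonority 3); then the nucleus /ɛ/ (sonority 9).
Onset profile 3-3-9 — rises to the nucleus.
Coda: /ʒ/ is a voiced fricative (sonority 4), /h/ is a voiceless fricative (sonority 3), /x/ is a voiceless fricative (sonority 3).
Coda profile 9-4-3-3 — falls from the nucleus.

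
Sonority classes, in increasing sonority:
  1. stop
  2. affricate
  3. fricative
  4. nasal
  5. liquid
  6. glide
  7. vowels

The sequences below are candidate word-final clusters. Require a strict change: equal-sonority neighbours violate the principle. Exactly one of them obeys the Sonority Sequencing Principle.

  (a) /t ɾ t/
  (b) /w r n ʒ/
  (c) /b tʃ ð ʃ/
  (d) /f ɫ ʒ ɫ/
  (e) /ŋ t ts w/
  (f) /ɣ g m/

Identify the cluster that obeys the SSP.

b

(a) /t ɾ t/: profile 1-5-1 — violates.
(b) /w r n ʒ/: profile 6-5-4-3 — obeys.
(c) /b tʃ ð ʃ/: profile 1-2-3-3 — violates.
(d) /f ɫ ʒ ɫ/: profile 3-5-3-5 — violates.
(e) /ŋ t ts w/: profile 4-1-2-6 — violates.
(f) /ɣ g m/: profile 3-1-4 — violates.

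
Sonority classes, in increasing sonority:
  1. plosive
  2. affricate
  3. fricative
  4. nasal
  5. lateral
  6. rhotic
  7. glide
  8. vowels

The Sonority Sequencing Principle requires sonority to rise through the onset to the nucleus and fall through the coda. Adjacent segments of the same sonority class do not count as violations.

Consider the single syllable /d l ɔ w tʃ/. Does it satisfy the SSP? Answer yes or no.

Onset: /d/ is a plosive (sonority 1), /l/ is a lateral (sonority 5); then the nucleus /ɔ/ (sonority 8).
Onset profile 1-5-8 — rises to the nucleus.
Coda: /w/ is a glide (sonority 7), /tʃ/ is an affricate (sonority 2).
Coda profile 8-7-2 — falls from the nucleus.

yes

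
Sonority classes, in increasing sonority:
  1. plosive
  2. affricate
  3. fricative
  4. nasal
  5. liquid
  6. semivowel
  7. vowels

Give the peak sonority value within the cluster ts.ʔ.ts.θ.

/ts/ — affricate, sonority 2.
/ʔ/ — plosive, sonority 1.
/ts/ — affricate, sonority 2.
/θ/ — fricative, sonority 3.
The maximum is 3.

3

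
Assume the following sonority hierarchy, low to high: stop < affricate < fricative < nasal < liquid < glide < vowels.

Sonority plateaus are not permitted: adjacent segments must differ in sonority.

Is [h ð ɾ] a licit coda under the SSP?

/h/: fricative = 3.
/ð/: fricative = 3.
/ɾ/: liquid = 5.
The profile is 3-3-5. Between /h/ (3) and /ð/ (3) sonority does not fall, so the cluster violates the SSP.

no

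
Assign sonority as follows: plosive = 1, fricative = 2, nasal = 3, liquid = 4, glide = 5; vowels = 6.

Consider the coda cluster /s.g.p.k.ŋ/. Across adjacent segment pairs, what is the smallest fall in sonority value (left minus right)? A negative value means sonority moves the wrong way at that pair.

-2

/s/: fricative = 2.
/g/: plosive = 1.
/p/: plosive = 1.
/k/: plosive = 1.
/ŋ/: nasal = 3.
/s/→/g/: change +1.
/g/→/p/: change +0.
/p/→/k/: change +0.
/k/→/ŋ/: change -2.
Minimum = -2.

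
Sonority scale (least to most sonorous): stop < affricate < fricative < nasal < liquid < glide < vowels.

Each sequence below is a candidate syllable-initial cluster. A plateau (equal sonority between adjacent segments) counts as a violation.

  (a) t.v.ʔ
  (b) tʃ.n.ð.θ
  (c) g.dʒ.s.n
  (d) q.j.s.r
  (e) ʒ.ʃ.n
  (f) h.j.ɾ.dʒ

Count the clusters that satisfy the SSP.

1

(a) 1-3-1 → violates
(b) 2-4-3-3 → violates
(c) 1-2-3-4 → obeys
(d) 1-6-3-5 → violates
(e) 3-3-4 → violates
(f) 3-6-5-2 → violates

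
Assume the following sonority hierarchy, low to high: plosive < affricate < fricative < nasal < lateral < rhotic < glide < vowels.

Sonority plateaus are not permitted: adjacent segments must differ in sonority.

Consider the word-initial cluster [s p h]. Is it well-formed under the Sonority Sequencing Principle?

no

/s/: fricative = 3.
/p/: plosive = 1.
/h/: fricative = 3.
The profile is 3-1-3. Between /s/ (3) and /p/ (1) sonority does not rise, so the cluster violates the SSP.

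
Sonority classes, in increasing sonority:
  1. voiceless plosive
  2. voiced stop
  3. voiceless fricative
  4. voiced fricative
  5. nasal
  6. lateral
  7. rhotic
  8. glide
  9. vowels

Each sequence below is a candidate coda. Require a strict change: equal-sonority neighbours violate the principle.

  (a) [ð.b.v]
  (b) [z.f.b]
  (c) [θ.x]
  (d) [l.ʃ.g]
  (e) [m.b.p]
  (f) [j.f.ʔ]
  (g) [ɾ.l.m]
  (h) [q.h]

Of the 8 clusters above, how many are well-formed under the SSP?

(a) [ð.b.v]: profile 4-2-4 — violates.
(b) [z.f.b]: profile 4-3-2 — obeys.
(c) [θ.x]: profile 3-3 — violates.
(d) [l.ʃ.g]: profile 6-3-2 — obeys.
(e) [m.b.p]: profile 5-2-1 — obeys.
(f) [j.f.ʔ]: profile 8-3-1 — obeys.
(g) [ɾ.l.m]: profile 7-6-5 — obeys.
(h) [q.h]: profile 1-3 — violates.

5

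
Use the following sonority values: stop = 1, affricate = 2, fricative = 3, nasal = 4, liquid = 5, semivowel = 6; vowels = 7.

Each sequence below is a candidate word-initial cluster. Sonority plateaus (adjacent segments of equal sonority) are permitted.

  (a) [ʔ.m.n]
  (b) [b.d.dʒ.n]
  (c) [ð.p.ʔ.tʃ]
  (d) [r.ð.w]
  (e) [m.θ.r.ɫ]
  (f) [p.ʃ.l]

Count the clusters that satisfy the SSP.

3

(a) 1-4-4 → obeys
(b) 1-1-2-4 → obeys
(c) 3-1-1-2 → violates
(d) 5-3-6 → violates
(e) 4-3-5-5 → violates
(f) 1-3-5 → obeys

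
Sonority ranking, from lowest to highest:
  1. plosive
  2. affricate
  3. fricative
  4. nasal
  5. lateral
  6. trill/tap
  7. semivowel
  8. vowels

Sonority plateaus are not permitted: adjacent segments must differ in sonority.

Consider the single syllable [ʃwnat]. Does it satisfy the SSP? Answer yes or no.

Onset: /ʃ/ is a fricative (sonority 3), /w/ is a semivowel (sonority 7), /n/ is a nasal (sonority 4); then the nucleus /a/ (sonority 8).
Onset profile 3-7-4-8 — does not strictly rise throughout.
Coda: /t/ is a plosive (sonority 1).
Coda profile 8-1 — falls from the nucleus.

no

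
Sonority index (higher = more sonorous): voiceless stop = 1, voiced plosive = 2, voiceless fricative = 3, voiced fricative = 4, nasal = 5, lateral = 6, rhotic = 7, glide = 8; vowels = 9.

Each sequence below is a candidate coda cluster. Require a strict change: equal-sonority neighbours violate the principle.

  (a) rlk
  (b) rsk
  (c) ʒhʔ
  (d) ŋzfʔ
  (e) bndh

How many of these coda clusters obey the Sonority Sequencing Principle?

(a) sonority 7-6-1: well-formed.
(b) sonority 7-3-1: well-formed.
(c) sonority 4-3-1: well-formed.
(d) sonority 5-4-3-1: well-formed.
(e) sonority 2-5-2-3: ill-formed.

4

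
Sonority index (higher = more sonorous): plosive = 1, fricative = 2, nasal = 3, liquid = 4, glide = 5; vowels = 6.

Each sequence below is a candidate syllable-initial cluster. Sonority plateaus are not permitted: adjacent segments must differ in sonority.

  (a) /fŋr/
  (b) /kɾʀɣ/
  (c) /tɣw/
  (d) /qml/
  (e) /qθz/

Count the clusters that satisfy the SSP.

(a) sonority 2-3-4: well-formed.
(b) sonority 1-4-4-2: ill-formed.
(c) sonority 1-2-5: well-formed.
(d) sonority 1-3-4: well-formed.
(e) sonority 1-2-2: ill-formed.

3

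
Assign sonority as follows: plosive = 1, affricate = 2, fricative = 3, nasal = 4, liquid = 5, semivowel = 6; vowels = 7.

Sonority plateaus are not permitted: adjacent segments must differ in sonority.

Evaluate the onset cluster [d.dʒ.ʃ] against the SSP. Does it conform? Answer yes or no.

yes

/d/: plosive = 1.
/dʒ/: affricate = 2.
/ʃ/: fricative = 3.
The profile 1-2-3 strictly rises, so the onset cluster satisfies the SSP.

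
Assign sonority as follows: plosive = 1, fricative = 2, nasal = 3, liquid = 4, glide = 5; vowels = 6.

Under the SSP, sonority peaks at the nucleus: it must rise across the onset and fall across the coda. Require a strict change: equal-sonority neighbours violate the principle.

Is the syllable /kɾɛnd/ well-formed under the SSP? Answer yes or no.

Onset: /k/ is a plosive (sonority 1), /ɾ/ is a liquid (sonority 4); then the nucleus /ɛ/ (sonority 6).
Onset profile 1-4-6 — rises to the nucleus.
Coda: /n/ is a nasal (sonority 3), /d/ is a plosive (sonority 1).
Coda profile 6-3-1 — falls from the nucleus.

yes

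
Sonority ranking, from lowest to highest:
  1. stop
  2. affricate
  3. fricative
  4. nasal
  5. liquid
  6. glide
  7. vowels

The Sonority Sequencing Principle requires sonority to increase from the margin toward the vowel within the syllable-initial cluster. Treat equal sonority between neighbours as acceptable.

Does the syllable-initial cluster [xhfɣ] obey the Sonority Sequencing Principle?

yes

/x/ is a fricative (sonority 3).
/h/ is a fricative (sonority 3).
/f/ is a fricative (sonority 3).
/ɣ/ is a fricative (sonority 3).
The profile 3-3-3-3 is non-decreasing (plateaus allowed), so the syllable-initial cluster satisfies the SSP.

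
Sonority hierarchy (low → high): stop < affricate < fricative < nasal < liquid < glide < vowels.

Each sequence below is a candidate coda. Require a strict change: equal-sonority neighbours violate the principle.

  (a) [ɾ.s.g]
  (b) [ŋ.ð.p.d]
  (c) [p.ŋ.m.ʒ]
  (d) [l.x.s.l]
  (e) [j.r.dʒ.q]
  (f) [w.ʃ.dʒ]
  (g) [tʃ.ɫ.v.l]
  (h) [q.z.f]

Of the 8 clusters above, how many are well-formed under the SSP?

(a) sonority 5-3-1: well-formed.
(b) sonority 4-3-1-1: ill-formed.
(c) sonority 1-4-4-3: ill-formed.
(d) sonority 5-3-3-5: ill-formed.
(e) sonority 6-5-2-1: well-formed.
(f) sonority 6-3-2: well-formed.
(g) sonority 2-5-3-5: ill-formed.
(h) sonority 1-3-3: ill-formed.

3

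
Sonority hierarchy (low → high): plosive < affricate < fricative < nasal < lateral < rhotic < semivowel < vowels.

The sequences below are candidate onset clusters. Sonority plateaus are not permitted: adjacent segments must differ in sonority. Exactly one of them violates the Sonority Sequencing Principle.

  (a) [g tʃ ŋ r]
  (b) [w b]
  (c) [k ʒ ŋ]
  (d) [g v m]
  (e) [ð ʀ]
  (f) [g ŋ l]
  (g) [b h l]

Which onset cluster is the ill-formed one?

(a) [g tʃ ŋ r]: profile 1-2-4-6 — obeys.
(b) [w b]: profile 7-1 — violates.
(c) [k ʒ ŋ]: profile 1-3-4 — obeys.
(d) [g v m]: profile 1-3-4 — obeys.
(e) [ð ʀ]: profile 3-6 — obeys.
(f) [g ŋ l]: profile 1-4-5 — obeys.
(g) [b h l]: profile 1-3-5 — obeys.

b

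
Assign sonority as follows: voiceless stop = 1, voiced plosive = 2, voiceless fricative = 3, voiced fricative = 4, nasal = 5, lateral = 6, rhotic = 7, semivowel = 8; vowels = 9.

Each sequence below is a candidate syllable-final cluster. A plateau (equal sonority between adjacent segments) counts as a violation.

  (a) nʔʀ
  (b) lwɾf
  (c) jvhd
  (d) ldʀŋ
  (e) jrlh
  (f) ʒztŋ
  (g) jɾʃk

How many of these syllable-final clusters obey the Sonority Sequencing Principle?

(a) nʔʀ: profile 5-1-7 — violates.
(b) lwɾf: profile 6-8-7-3 — violates.
(c) jvhd: profile 8-4-3-2 — obeys.
(d) ldʀŋ: profile 6-2-7-5 — violates.
(e) jrlh: profile 8-7-6-3 — obeys.
(f) ʒztŋ: profile 4-4-1-5 — violates.
(g) jɾʃk: profile 8-7-3-1 — obeys.

3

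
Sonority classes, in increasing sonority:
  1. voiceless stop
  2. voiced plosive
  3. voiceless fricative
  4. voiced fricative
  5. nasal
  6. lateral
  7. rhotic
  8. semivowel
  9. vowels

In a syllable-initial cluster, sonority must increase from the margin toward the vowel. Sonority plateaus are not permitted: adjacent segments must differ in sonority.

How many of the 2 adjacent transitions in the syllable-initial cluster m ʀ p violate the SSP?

1

/m/ is a nasal (sonority 5).
/ʀ/ is a rhotic (sonority 7).
/p/ is a voiceless stop (sonority 1).
/m/→/ʀ/: 5→7 (rises) — ok.
/ʀ/→/p/: 7→1 (does not rise) — violation.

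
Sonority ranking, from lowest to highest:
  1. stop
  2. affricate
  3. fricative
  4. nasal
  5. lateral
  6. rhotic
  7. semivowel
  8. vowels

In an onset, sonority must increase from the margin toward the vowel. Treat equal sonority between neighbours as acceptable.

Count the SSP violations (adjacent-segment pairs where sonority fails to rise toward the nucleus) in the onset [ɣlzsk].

2

/ɣ/ is a fricative (sonority 3).
/l/ is a lateral (sonority 5).
/z/ is a fricative (sonority 3).
/s/ is a fricative (sonority 3).
/k/ is a stop (sonority 1).
/ɣ/→/l/: 3→5 (rises) — ok.
/l/→/z/: 5→3 (does not rise) — violation.
/z/→/s/: 3→3 (plateau, allowed) — ok.
/s/→/k/: 3→1 (does not rise) — violation.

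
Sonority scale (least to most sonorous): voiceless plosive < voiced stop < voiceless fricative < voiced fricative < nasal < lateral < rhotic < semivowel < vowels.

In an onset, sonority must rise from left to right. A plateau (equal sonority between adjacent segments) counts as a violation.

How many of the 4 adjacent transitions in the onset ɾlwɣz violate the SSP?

3

/ɾ/ is a rhotic (sonority 7).
/l/ is a lateral (sonority 6).
/w/ is a semivowel (sonority 8).
/ɣ/ is a voiced fricative (sonority 4).
/z/ is a voiced fricative (sonority 4).
/ɾ/→/l/: 7→6 (does not rise) — violation.
/l/→/w/: 6→8 (rises) — ok.
/w/→/ɣ/: 8→4 (does not rise) — violation.
/ɣ/→/z/: 4→4 (plateau) — violation.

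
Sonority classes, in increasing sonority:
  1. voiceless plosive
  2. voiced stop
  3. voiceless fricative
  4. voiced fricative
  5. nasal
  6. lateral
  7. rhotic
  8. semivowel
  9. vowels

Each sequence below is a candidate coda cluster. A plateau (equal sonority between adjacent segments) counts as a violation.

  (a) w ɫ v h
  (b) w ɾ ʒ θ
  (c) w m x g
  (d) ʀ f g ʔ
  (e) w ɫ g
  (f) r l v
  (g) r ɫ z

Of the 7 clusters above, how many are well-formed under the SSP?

(a) sonority 8-6-4-3: well-formed.
(b) sonority 8-7-4-3: well-formed.
(c) sonority 8-5-3-2: well-formed.
(d) sonority 7-3-2-1: well-formed.
(e) sonority 8-6-2: well-formed.
(f) sonority 7-6-4: well-formed.
(g) sonority 7-6-4: well-formed.

7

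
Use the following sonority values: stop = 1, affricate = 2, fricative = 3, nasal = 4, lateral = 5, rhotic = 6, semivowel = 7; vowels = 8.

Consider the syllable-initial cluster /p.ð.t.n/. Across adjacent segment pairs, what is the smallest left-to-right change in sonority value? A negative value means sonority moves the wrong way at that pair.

-2

/p/ — stop, sonority 1.
/ð/ — fricative, sonority 3.
/t/ — stop, sonority 1.
/n/ — nasal, sonority 4.
/p/→/ð/: change +2.
/ð/→/t/: change -2.
/t/→/n/: change +3.
Minimum = -2.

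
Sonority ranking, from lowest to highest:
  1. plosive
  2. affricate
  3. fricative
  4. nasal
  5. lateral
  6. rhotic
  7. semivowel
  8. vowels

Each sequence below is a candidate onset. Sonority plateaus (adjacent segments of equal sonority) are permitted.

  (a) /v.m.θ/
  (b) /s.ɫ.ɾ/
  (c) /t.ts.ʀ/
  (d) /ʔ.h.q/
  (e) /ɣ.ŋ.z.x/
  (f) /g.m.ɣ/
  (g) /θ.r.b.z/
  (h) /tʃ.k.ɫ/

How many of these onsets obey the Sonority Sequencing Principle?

2

(a) sonority 3-4-3: ill-formed.
(b) sonority 3-5-6: well-formed.
(c) sonority 1-2-6: well-formed.
(d) sonority 1-3-1: ill-formed.
(e) sonority 3-4-3-3: ill-formed.
(f) sonority 1-4-3: ill-formed.
(g) sonority 3-6-1-3: ill-formed.
(h) sonority 2-1-5: ill-formed.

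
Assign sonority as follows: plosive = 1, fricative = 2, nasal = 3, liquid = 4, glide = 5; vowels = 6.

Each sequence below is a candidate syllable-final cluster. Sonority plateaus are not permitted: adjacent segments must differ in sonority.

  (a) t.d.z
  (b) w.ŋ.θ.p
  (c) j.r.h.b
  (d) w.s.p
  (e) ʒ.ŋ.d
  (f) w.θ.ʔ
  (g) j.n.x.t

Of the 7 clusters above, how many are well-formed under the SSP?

(a) 1-1-2 → violates
(b) 5-3-2-1 → obeys
(c) 5-4-2-1 → obeys
(d) 5-2-1 → obeys
(e) 2-3-1 → violates
(f) 5-2-1 → obeys
(g) 5-3-2-1 → obeys

5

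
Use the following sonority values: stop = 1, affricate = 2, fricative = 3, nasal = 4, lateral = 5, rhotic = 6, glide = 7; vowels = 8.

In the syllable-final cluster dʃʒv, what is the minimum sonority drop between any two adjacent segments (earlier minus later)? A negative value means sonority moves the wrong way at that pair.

/d/: stop = 1.
/ʃ/: fricative = 3.
/ʒ/: fricative = 3.
/v/: fricative = 3.
/d/→/ʃ/: change -2.
/ʃ/→/ʒ/: change +0.
/ʒ/→/v/: change +0.
Minimum = -2.

-2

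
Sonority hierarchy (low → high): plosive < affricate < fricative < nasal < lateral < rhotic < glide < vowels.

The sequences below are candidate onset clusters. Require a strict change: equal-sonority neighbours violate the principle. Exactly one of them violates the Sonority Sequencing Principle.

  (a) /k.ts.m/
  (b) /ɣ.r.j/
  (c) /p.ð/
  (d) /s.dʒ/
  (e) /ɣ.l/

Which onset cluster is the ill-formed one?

(a) sonority 1-2-4: well-formed.
(b) sonority 3-6-7: well-formed.
(c) sonority 1-3: well-formed.
(d) sonority 3-2: ill-formed.
(e) sonority 3-5: well-formed.

d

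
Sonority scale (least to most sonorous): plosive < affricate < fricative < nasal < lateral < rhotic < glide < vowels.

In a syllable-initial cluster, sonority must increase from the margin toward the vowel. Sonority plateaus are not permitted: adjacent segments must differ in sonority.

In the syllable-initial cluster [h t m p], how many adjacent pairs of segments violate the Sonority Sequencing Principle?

2

/h/ — fricative, sonority 3.
/t/ — plosive, sonority 1.
/m/ — nasal, sonority 4.
/p/ — plosive, sonority 1.
/h/→/t/: 3→1 (does not rise) — violation.
/t/→/m/: 1→4 (rises) — ok.
/m/→/p/: 4→1 (does not rise) — violation.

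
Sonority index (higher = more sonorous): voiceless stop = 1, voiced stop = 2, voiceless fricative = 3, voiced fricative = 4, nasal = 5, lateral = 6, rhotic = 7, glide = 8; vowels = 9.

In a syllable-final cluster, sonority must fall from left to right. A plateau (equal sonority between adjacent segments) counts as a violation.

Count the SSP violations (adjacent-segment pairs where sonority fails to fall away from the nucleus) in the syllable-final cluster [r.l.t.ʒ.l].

2

/r/ is a rhotic (sonority 7).
/l/ is a lateral (sonority 6).
/t/ is a voiceless stop (sonority 1).
/ʒ/ is a voiced fricative (sonority 4).
/l/ is a lateral (sonority 6).
/r/→/l/: 7→6 (falls) — ok.
/l/→/t/: 6→1 (falls) — ok.
/t/→/ʒ/: 1→4 (does not fall) — violation.
/ʒ/→/l/: 4→6 (does not fall) — violation.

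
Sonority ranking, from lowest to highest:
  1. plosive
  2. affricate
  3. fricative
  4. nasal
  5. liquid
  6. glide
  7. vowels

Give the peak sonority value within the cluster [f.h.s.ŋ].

/f/ — fricative, sonority 3.
/h/ — fricative, sonority 3.
/s/ — fricative, sonority 3.
/ŋ/ — nasal, sonority 4.
The maximum is 4.

4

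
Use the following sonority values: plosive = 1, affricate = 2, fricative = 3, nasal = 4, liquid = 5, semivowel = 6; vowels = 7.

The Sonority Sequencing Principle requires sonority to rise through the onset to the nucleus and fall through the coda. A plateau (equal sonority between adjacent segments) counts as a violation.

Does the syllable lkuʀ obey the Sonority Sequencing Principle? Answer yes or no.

no

Onset: /l/ is a liquid (sonority 5), /k/ is a plosive (sonority 1); then the nucleus /u/ (sonority 7).
Onset profile 5-1-7 — does not strictly rise throughout.
Coda: /ʀ/ is a liquid (sonority 5).
Coda profile 7-5 — falls from the nucleus.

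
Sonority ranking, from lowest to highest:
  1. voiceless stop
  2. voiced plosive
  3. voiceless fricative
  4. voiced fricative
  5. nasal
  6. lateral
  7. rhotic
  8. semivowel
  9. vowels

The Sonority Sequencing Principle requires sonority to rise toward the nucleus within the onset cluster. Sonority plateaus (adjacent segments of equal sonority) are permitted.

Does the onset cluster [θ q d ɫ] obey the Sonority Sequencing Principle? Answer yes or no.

/θ/: voiceless fricative = 3.
/q/: voiceless stop = 1.
/d/: voiced plosive = 2.
/ɫ/: lateral = 6.
The profile is 3-1-2-6. Between /θ/ (3) and /q/ (1) sonority does not rise, so the cluster violates the SSP.

no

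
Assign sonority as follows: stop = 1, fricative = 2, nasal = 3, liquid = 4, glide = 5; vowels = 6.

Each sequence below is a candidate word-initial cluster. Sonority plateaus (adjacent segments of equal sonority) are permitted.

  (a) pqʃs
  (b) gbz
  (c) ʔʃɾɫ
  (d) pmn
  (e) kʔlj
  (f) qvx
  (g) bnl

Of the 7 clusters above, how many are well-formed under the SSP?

7

(a) sonority 1-1-2-2: well-formed.
(b) sonority 1-1-2: well-formed.
(c) sonority 1-2-4-4: well-formed.
(d) sonority 1-3-3: well-formed.
(e) sonority 1-1-4-5: well-formed.
(f) sonority 1-2-2: well-formed.
(g) sonority 1-3-4: well-formed.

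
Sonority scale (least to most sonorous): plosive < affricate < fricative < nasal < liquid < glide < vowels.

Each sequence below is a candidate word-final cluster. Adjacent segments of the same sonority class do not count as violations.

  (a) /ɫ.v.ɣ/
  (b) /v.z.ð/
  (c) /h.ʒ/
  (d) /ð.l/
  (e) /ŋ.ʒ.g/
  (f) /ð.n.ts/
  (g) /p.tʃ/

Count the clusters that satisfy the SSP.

(a) sonority 5-3-3: well-formed.
(b) sonority 3-3-3: well-formed.
(c) sonority 3-3: well-formed.
(d) sonority 3-5: ill-formed.
(e) sonority 4-3-1: well-formed.
(f) sonority 3-4-2: ill-formed.
(g) sonority 1-2: ill-formed.

4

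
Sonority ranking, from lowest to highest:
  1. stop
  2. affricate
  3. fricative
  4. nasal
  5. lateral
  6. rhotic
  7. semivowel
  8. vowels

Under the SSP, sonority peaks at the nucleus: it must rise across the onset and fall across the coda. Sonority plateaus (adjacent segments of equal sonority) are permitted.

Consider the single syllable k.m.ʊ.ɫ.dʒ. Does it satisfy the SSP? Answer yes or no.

yes

Onset: /k/ is a stop (sonority 1), /m/ is a nasal (sonority 4); then the nucleus /ʊ/ (sonority 8).
Onset profile 1-4-8 — rises to the nucleus.
Coda: /ɫ/ is a lateral (sonority 5), /dʒ/ is an affricate (sonority 2).
Coda profile 8-5-2 — falls from the nucleus.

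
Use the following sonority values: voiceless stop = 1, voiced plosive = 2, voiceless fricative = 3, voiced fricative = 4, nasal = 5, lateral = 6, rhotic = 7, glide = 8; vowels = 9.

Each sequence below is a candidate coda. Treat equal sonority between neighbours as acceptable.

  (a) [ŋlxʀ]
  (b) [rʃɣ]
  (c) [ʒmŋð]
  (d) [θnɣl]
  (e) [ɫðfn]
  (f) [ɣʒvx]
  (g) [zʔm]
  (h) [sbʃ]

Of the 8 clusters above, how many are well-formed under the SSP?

(a) sonority 5-6-3-7: ill-formed.
(b) sonority 7-3-4: ill-formed.
(c) sonority 4-5-5-4: ill-formed.
(d) sonority 3-5-4-6: ill-formed.
(e) sonority 6-4-3-5: ill-formed.
(f) sonority 4-4-4-3: well-formed.
(g) sonority 4-1-5: ill-formed.
(h) sonority 3-2-3: ill-formed.

1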